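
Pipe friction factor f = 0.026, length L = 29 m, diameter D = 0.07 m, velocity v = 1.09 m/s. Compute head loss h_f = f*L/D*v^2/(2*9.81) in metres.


v^2 = 1.09^2 = 1.1881 m^2/s^2
L/D = 29/0.07 = 414.28571
h_f = f*(L/D)*v^2/(2g) = 0.026 * 414.28571 * 1.1881 / 19.62 = 0.65227 m

0.65227 m


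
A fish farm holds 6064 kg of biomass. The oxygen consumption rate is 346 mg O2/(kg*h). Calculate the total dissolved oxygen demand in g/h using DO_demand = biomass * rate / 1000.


Total O2 consumption (mg/h) = 6064 kg * 346 mg/(kg*h) = 2098144 mg/h
Convert to g/h: 2098144 / 1000 = 2098.144 g/h

2098.144 g/h


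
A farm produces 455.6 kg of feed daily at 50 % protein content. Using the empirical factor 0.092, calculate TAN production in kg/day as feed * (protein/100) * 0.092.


Protein in feed = 455.6 * 50/100 = 227.8 kg/day
TAN = protein * 0.092 = 227.8 * 0.092 = 20.9576 kg/day

20.9576 kg/day


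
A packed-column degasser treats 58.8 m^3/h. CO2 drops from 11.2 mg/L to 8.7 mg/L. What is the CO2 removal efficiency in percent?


CO2_out / CO2_in = 8.7 / 11.2 = 0.77678571
Fraction remaining = 0.77678571
efficiency = (1 - 0.77678571) * 100 = 22.3214 %

22.3214 %


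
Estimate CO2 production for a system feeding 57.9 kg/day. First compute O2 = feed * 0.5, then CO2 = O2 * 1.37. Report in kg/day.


O2 = 57.9 * 0.5 = 28.95
CO2 = 28.95 * 1.37 = 39.6615

39.6615 kg/day


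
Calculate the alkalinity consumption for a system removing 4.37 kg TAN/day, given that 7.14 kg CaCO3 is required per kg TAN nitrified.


Alkalinity factor: 7.14 kg CaCO3 consumed per kg TAN nitrified
alk = 4.37 kg TAN * 7.14 = 31.2018 kg CaCO3/day

31.2018 kg CaCO3/day


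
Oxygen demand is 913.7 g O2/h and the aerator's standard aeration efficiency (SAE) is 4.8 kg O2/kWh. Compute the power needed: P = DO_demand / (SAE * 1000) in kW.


SAE in g O2/kWh = 4.8 * 1000 = 4800 g/kWh
P = DO_demand / SAE_g = 913.7 / 4800 = 0.190354 kW

0.190354 kW


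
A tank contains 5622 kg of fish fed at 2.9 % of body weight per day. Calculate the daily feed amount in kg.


Feeding rate fraction = 2.9% / 100 = 0.029
Daily feed = 5622 kg * 0.029 = 163.038 kg/day

163.038 kg/day


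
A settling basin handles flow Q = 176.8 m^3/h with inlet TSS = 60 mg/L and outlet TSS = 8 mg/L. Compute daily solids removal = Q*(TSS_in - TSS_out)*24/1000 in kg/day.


Concentration drop: TSS_in - TSS_out = 60 - 8 = 52 mg/L
Hourly solids removed = Q * dTSS = 176.8 m^3/h * 52 mg/L = 9193.6 g/h  (m^3/h * mg/L = g/h)
Daily solids removed = 9193.6 * 24 = 220646.4 g/day
Convert g to kg: 220646.4 / 1000 = 220.6464 kg/day

220.6464 kg/day


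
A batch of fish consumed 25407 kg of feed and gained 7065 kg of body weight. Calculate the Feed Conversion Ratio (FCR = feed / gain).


FCR = feed consumed / weight gained
FCR = 25407 kg / 7065 kg = 3.59618

3.59618


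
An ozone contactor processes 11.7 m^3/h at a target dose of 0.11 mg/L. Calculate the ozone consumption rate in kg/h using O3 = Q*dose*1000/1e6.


O3 demand (mg/h) = Q * dose * 1000 = 11.7 * 0.11 * 1000 = 1287 mg/h
Convert mg to kg: 1287 / 1e6 = 0.001287 kg/h

0.001287 kg/h


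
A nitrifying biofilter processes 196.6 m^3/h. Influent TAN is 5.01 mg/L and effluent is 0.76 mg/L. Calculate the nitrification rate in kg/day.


Concentration drop: TAN_in - TAN_out = 5.01 - 0.76 = 4.25 mg/L
Hourly TAN removed = Q * dTAN = 196.6 m^3/h * 4.25 mg/L = 835.55 g/h  (m^3/h * mg/L = g/h)
Daily TAN removed = 835.55 * 24 = 20053.2 g/day
Convert to kg/day: 20053.2 / 1000 = 20.0532 kg/day

20.0532 kg/day


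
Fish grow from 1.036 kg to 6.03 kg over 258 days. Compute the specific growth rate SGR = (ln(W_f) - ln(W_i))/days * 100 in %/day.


ln(W_f) = ln(6.03) = 1.796747
ln(W_i) = ln(1.036) = 0.035367144
ln(W_f) - ln(W_i) = 1.796747 - 0.035367144 = 1.7613799
SGR = 1.7613799 / 258 * 100 = 0.682705 %/day

0.682705 %/day


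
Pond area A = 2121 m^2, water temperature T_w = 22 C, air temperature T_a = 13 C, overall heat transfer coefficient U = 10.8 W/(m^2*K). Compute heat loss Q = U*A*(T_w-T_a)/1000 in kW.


Temperature difference dT = 22 - 13 = 9 K
Heat loss (W) = U * A * dT = 10.8 * 2121 * 9 = 206161.2 W
Convert to kW: 206161.2 / 1000 = 206.1612 kW

206.1612 kW


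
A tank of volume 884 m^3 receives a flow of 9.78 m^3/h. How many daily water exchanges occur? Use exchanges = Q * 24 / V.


Daily flow volume = 9.78 m^3/h * 24 h = 234.72 m^3/day
Exchanges = daily flow / tank volume = 234.72 / 884 = 0.26552 exchanges/day

0.26552 exchanges/day


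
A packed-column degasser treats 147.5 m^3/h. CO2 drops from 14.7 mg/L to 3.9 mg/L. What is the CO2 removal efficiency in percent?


CO2_out / CO2_in = 3.9 / 14.7 = 0.26530612
Fraction remaining = 0.26530612
efficiency = (1 - 0.26530612) * 100 = 73.4694 %

73.4694 %


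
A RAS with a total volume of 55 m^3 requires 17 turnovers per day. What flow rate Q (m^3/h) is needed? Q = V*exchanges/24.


Daily recirculation volume = 55 m^3 * 17 = 935 m^3/day
Flow rate Q = daily volume / 24 h = 935 / 24 = 38.9583 m^3/h

38.9583 m^3/h


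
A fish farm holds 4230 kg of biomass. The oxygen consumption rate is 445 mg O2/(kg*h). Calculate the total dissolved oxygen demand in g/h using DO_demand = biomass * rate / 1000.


Total O2 consumption (mg/h) = 4230 kg * 445 mg/(kg*h) = 1882350 mg/h
Convert to g/h: 1882350 / 1000 = 1882.35 g/h

1882.35 g/h


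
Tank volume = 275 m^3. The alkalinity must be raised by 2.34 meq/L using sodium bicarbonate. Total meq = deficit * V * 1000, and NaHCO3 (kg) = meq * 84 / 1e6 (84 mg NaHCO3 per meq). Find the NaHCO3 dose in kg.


Tank volume in L = 275 m^3 * 1000 = 275000 L
Total meq required = 2.34 meq/L * 275000 L = 643500 meq
NaHCO3 mass = 643500 meq * 84 mg/meq / 1e6 = 54.054 kg

54.054 kg


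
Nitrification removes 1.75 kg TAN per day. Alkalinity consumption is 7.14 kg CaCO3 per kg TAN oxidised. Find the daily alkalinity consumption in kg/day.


Alkalinity factor: 7.14 kg CaCO3 consumed per kg TAN nitrified
alk = 1.75 kg TAN * 7.14 = 12.495 kg CaCO3/day

12.495 kg CaCO3/day


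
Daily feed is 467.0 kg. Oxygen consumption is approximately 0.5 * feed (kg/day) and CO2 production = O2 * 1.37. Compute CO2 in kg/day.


O2 = 467.0 * 0.5 = 233.5
CO2 = 233.5 * 1.37 = 319.895

319.895 kg/day


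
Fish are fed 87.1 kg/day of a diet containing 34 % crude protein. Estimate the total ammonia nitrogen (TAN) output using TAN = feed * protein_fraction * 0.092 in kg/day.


Protein in feed = 87.1 * 34/100 = 29.614 kg/day
TAN = protein * 0.092 = 29.614 * 0.092 = 2.724488 kg/day

2.724488 kg/day


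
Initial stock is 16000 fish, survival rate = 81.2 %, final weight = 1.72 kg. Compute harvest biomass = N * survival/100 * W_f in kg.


Survivors = 16000 * 81.2/100 = 12992 fish
Harvest biomass = survivors * W_f = 12992 * 1.72 = 22346.24 kg

22346.24 kg


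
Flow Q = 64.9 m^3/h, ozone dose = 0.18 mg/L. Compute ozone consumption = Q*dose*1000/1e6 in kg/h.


O3 demand (mg/h) = Q * dose * 1000 = 64.9 * 0.18 * 1000 = 11682 mg/h
Convert mg to kg: 11682 / 1e6 = 0.011682 kg/h

0.011682 kg/h


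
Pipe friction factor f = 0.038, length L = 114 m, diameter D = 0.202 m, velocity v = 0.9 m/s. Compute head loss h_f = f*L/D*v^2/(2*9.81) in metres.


v^2 = 0.9^2 = 0.81 m^2/s^2
L/D = 114/0.202 = 564.35644
h_f = f*(L/D)*v^2/(2g) = 0.038 * 564.35644 * 0.81 / 19.62 = 0.885367 m

0.885367 m


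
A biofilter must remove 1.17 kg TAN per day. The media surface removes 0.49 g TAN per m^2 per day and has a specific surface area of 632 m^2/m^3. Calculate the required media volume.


A = 1.17*1000 / 0.49 = 2387.7551 m^2
V = 2387.7551 / 632 = 3.77809

3.77809 m^3


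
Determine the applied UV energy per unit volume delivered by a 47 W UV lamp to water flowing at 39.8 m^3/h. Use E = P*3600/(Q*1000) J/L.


Energy delivered per hour = 47 W * 3600 s = 169200 J/h
Volume treated per hour = 39.8 m^3/h * 1000 = 39800 L/h
dose = 169200 / 39800 = 4.25126 J/L

4.25126 J/L


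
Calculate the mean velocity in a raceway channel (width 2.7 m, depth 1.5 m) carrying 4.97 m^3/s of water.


Cross-sectional area = W * d = 2.7 * 1.5 = 4.05 m^2
Velocity = Q / A = 4.97 / 4.05 = 1.22716 m/s

1.22716 m/s


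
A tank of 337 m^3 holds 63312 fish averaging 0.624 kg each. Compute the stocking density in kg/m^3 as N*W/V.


Total biomass = 63312 fish * 0.624 kg = 39506.688 kg
Density = total biomass / volume = 39506.688 / 337 = 117.231 kg/m^3

117.231 kg/m^3


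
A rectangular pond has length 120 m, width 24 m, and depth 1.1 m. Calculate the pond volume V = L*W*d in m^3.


Base area = L * W = 120 * 24 = 2880 m^2
Volume = area * depth = 2880 * 1.1 = 3168 m^3

3168 m^3


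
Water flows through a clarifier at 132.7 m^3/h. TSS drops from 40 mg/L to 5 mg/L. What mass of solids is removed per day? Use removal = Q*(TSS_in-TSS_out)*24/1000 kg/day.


Concentration drop: TSS_in - TSS_out = 40 - 5 = 35 mg/L
Hourly solids removed = Q * dTSS = 132.7 m^3/h * 35 mg/L = 4644.5 g/h  (m^3/h * mg/L = g/h)
Daily solids removed = 4644.5 * 24 = 111468 g/day
Convert g to kg: 111468 / 1000 = 111.468 kg/day

111.468 kg/day


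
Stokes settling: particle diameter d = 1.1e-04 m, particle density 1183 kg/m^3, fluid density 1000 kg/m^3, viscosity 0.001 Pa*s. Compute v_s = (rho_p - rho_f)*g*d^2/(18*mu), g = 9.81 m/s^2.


Density difference: rho_p - rho_f = 1183 - 1000 = 183 kg/m^3
d^2 = (1.1e-04)^2 = 1.21e-08 m^2
Numerator = (rho_p - rho_f) * g * d^2 = 183 * 9.81 * 1.21e-08 = 2.1722283e-05
Denominator = 18 * mu = 18 * 0.001 = 0.018
v_s = 2.1722283e-05 / 0.018 = 0.00120679 m/s
Check: Re = rho_f * v_s * d / mu = 1000 * 0.00120679 * 1.1e-04 / 0.001 = 0.133 < 1, so Stokes' law applies.

0.00120679 m/s


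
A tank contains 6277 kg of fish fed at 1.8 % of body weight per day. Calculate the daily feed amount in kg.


Feeding rate fraction = 1.8% / 100 = 0.018
Daily feed = 6277 kg * 0.018 = 112.986 kg/day

112.986 kg/day


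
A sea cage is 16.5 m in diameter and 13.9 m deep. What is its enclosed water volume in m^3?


r = d/2 = 16.5/2 = 8.25 m
Base area = pi*r^2 = pi*8.25^2 = 213.82465 m^2
Volume = 213.82465 * 13.9 = 2972.16 m^3

2972.16 m^3


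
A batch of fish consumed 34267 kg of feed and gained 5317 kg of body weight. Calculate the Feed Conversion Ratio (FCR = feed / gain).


FCR = feed consumed / weight gained
FCR = 34267 kg / 5317 kg = 6.4448

6.4448


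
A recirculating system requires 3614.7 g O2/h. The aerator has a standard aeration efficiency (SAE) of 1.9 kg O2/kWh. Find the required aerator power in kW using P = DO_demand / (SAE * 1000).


SAE in g O2/kWh = 1.9 * 1000 = 1900 g/kWh
P = DO_demand / SAE_g = 3614.7 / 1900 = 1.90247 kW

1.90247 kW


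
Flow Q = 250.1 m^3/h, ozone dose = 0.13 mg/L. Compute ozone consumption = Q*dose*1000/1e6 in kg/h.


O3 demand (mg/h) = Q * dose * 1000 = 250.1 * 0.13 * 1000 = 32513 mg/h
Convert mg to kg: 32513 / 1e6 = 0.032513 kg/h

0.032513 kg/h


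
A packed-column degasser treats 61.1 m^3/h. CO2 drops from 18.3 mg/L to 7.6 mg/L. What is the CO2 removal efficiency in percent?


CO2_out / CO2_in = 7.6 / 18.3 = 0.41530055
Fraction remaining = 0.41530055
efficiency = (1 - 0.41530055) * 100 = 58.4699 %

58.4699 %


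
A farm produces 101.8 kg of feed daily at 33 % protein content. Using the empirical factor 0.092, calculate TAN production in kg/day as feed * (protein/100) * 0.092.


Protein in feed = 101.8 * 33/100 = 33.594 kg/day
TAN = protein * 0.092 = 33.594 * 0.092 = 3.090648 kg/day

3.090648 kg/day


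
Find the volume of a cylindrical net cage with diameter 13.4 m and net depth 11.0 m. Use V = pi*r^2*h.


r = d/2 = 13.4/2 = 6.7 m
Base area = pi*r^2 = pi*6.7^2 = 141.02609 m^2
Volume = 141.02609 * 11.0 = 1551.29 m^3

1551.29 m^3


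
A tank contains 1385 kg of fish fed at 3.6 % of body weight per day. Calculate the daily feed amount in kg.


Feeding rate fraction = 3.6% / 100 = 0.036
Daily feed = 1385 kg * 0.036 = 49.86 kg/day

49.86 kg/day


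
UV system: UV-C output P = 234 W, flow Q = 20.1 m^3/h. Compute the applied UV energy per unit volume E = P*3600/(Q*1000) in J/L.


Energy delivered per hour = 234 W * 3600 s = 842400 J/h
Volume treated per hour = 20.1 m^3/h * 1000 = 20100 L/h
dose = 842400 / 20100 = 41.9104 J/L

41.9104 J/L


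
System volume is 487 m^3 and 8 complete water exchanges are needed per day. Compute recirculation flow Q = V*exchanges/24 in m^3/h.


Daily recirculation volume = 487 m^3 * 8 = 3896 m^3/day
Flow rate Q = daily volume / 24 h = 3896 / 24 = 162.333 m^3/h

162.333 m^3/h


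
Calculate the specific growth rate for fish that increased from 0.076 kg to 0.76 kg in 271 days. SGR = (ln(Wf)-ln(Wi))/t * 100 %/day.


ln(W_f) = ln(0.76) = -0.27443685
ln(W_i) = ln(0.076) = -2.5770219
ln(W_f) - ln(W_i) = -0.27443685 - -2.5770219 = 2.3025851
SGR = 2.3025851 / 271 * 100 = 0.849662 %/day

0.849662 %/day


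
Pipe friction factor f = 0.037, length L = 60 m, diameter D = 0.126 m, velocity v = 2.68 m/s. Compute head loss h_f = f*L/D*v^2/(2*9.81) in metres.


v^2 = 2.68^2 = 7.1824 m^2/s^2
L/D = 60/0.126 = 476.19048
h_f = f*(L/D)*v^2/(2g) = 0.037 * 476.19048 * 7.1824 / 19.62 = 6.4499 m

6.4499 m


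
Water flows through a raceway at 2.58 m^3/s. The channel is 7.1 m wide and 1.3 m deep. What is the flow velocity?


Cross-sectional area = W * d = 7.1 * 1.3 = 9.23 m^2
Velocity = Q / A = 2.58 / 9.23 = 0.279523 m/s

0.279523 m/s


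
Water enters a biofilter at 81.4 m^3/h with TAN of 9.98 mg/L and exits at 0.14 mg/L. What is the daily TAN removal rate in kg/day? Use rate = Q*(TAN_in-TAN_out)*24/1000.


Concentration drop: TAN_in - TAN_out = 9.98 - 0.14 = 9.84 mg/L
Hourly TAN removed = Q * dTAN = 81.4 m^3/h * 9.84 mg/L = 800.976 g/h  (m^3/h * mg/L = g/h)
Daily TAN removed = 800.976 * 24 = 19223.424 g/day
Convert to kg/day: 19223.424 / 1000 = 19.223424 kg/day

19.223424 kg/day


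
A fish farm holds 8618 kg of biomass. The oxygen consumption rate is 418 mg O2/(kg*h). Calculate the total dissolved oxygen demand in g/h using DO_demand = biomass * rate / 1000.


Total O2 consumption (mg/h) = 8618 kg * 418 mg/(kg*h) = 3602324 mg/h
Convert to g/h: 3602324 / 1000 = 3602.324 g/h

3602.324 g/h


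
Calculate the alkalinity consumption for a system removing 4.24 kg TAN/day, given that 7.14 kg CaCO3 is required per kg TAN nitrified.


Alkalinity factor: 7.14 kg CaCO3 consumed per kg TAN nitrified
alk = 4.24 kg TAN * 7.14 = 30.2736 kg CaCO3/day

30.2736 kg CaCO3/day


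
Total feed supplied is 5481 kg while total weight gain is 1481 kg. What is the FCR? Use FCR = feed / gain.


FCR = feed consumed / weight gained
FCR = 5481 kg / 1481 kg = 3.70088

3.70088


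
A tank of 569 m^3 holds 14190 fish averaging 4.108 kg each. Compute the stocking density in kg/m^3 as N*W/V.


Total biomass = 14190 fish * 4.108 kg = 58292.52 kg
Density = total biomass / volume = 58292.52 / 569 = 102.447 kg/m^3

102.447 kg/m^3


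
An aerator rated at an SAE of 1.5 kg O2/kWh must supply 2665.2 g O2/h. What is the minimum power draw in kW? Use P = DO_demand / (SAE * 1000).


SAE in g O2/kWh = 1.5 * 1000 = 1500 g/kWh
P = DO_demand / SAE_g = 2665.2 / 1500 = 1.7768 kW

1.7768 kW


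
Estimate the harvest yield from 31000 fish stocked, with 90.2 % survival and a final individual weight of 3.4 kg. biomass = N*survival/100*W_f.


Survivors = 31000 * 90.2/100 = 27962 fish
Harvest biomass = survivors * W_f = 27962 * 3.4 = 95070.8 kg

95070.8 kg


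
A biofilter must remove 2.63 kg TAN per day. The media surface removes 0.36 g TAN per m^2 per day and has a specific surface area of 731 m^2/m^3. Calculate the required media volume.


A = 2.63*1000 / 0.36 = 7305.5556 m^2
V = 7305.5556 / 731 = 9.99392

9.99392 m^3


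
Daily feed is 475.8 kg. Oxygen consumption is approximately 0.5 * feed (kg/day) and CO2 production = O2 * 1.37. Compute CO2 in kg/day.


O2 = 475.8 * 0.5 = 237.9
CO2 = 237.9 * 1.37 = 325.923

325.923 kg/day


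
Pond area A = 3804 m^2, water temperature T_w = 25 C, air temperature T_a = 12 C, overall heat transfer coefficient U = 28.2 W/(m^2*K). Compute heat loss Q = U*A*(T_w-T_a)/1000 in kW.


Temperature difference dT = 25 - 12 = 13 K
Heat loss (W) = U * A * dT = 28.2 * 3804 * 13 = 1394546.4 W
Convert to kW: 1394546.4 / 1000 = 1394.5464 kW

1394.5464 kW


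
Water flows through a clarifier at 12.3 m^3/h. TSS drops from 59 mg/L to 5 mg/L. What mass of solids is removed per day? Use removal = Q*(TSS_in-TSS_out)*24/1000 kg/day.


Concentration drop: TSS_in - TSS_out = 59 - 5 = 54 mg/L
Hourly solids removed = Q * dTSS = 12.3 m^3/h * 54 mg/L = 664.2 g/h  (m^3/h * mg/L = g/h)
Daily solids removed = 664.2 * 24 = 15940.8 g/day
Convert g to kg: 15940.8 / 1000 = 15.9408 kg/day

15.9408 kg/day


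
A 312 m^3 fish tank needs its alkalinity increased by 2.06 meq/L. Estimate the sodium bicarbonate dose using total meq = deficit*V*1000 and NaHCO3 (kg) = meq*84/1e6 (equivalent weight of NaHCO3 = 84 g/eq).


Tank volume in L = 312 m^3 * 1000 = 312000 L
Total meq required = 2.06 meq/L * 312000 L = 642720 meq
NaHCO3 mass = 642720 meq * 84 mg/meq / 1e6 = 53.9885 kg

53.9885 kg


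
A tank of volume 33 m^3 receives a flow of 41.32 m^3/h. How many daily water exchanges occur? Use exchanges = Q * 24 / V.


Daily flow volume = 41.32 m^3/h * 24 h = 991.68 m^3/day
Exchanges = daily flow / tank volume = 991.68 / 33 = 30.0509 exchanges/day

30.0509 exchanges/day


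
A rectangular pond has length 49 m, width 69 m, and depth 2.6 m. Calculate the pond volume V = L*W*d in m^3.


Base area = L * W = 49 * 69 = 3381 m^2
Volume = area * depth = 3381 * 2.6 = 8790.6 m^3

8790.6 m^3


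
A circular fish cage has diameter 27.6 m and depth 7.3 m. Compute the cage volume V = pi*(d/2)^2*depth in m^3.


r = d/2 = 27.6/2 = 13.8 m
Base area = pi*r^2 = pi*13.8^2 = 598.2849 m^2
Volume = 598.2849 * 7.3 = 4367.48 m^3

4367.48 m^3


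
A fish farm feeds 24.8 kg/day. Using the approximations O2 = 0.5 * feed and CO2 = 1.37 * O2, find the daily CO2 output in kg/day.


O2 = 24.8 * 0.5 = 12.4
CO2 = 12.4 * 1.37 = 16.988

16.988 kg/day


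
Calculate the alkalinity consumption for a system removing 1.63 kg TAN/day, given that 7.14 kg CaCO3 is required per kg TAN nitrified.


Alkalinity factor: 7.14 kg CaCO3 consumed per kg TAN nitrified
alk = 1.63 kg TAN * 7.14 = 11.6382 kg CaCO3/day

11.6382 kg CaCO3/day


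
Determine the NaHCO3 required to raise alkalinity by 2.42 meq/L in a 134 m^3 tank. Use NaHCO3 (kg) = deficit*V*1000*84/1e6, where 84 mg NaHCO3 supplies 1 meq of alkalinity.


Tank volume in L = 134 m^3 * 1000 = 134000 L
Total meq required = 2.42 meq/L * 134000 L = 324280 meq
NaHCO3 mass = 324280 meq * 84 mg/meq / 1e6 = 27.2395 kg

27.2395 kg


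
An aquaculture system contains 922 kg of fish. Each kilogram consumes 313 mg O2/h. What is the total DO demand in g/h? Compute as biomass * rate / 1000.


Total O2 consumption (mg/h) = 922 kg * 313 mg/(kg*h) = 288586 mg/h
Convert to g/h: 288586 / 1000 = 288.586 g/h

288.586 g/h


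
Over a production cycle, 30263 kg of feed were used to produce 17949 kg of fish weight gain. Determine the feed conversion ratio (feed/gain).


FCR = feed consumed / weight gained
FCR = 30263 kg / 17949 kg = 1.68605

1.68605


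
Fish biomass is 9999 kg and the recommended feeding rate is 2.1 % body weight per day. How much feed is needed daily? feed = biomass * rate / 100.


Feeding rate fraction = 2.1% / 100 = 0.021
Daily feed = 9999 kg * 0.021 = 209.979 kg/day

209.979 kg/day


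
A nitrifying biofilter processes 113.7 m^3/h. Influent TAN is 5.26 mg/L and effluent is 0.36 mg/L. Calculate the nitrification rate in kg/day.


Concentration drop: TAN_in - TAN_out = 5.26 - 0.36 = 4.9 mg/L
Hourly TAN removed = Q * dTAN = 113.7 m^3/h * 4.9 mg/L = 557.13 g/h  (m^3/h * mg/L = g/h)
Daily TAN removed = 557.13 * 24 = 13371.12 g/day
Convert to kg/day: 13371.12 / 1000 = 13.37112 kg/day

13.37112 kg/day


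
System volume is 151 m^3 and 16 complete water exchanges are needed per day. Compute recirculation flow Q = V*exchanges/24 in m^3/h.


Daily recirculation volume = 151 m^3 * 16 = 2416 m^3/day
Flow rate Q = daily volume / 24 h = 2416 / 24 = 100.667 m^3/h

100.667 m^3/h


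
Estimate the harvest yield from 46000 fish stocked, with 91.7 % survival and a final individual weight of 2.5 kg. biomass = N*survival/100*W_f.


Survivors = 46000 * 91.7/100 = 42182 fish
Harvest biomass = survivors * W_f = 42182 * 2.5 = 105455 kg

105455 kg


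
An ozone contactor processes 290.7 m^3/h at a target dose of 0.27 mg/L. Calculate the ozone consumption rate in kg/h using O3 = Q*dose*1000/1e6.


O3 demand (mg/h) = Q * dose * 1000 = 290.7 * 0.27 * 1000 = 78489 mg/h
Convert mg to kg: 78489 / 1e6 = 0.078489 kg/h

0.078489 kg/h


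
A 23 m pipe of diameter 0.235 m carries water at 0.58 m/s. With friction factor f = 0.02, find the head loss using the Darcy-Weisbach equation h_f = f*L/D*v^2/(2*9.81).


v^2 = 0.58^2 = 0.3364 m^2/s^2
L/D = 23/0.235 = 97.87234
h_f = f*(L/D)*v^2/(2g) = 0.02 * 97.87234 * 0.3364 / 19.62 = 0.0335619 m

0.0335619 m


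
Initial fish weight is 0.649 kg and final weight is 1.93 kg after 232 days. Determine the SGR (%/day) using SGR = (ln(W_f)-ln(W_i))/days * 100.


ln(W_f) = ln(1.93) = 0.65752
ln(W_i) = ln(0.649) = -0.43232256
ln(W_f) - ln(W_i) = 0.65752 - -0.43232256 = 1.0898426
SGR = 1.0898426 / 232 * 100 = 0.46976 %/day

0.46976 %/day


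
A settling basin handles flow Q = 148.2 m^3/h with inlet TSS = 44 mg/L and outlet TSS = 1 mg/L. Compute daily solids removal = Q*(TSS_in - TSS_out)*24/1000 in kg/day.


Concentration drop: TSS_in - TSS_out = 44 - 1 = 43 mg/L
Hourly solids removed = Q * dTSS = 148.2 m^3/h * 43 mg/L = 6372.6 g/h  (m^3/h * mg/L = g/h)
Daily solids removed = 6372.6 * 24 = 152942.4 g/day
Convert g to kg: 152942.4 / 1000 = 152.9424 kg/day

152.9424 kg/day


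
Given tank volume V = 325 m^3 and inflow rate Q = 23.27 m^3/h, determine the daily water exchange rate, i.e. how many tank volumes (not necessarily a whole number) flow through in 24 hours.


Daily flow volume = 23.27 m^3/h * 24 h = 558.48 m^3/day
Exchanges = daily flow / tank volume = 558.48 / 325 = 1.7184 exchanges/day

1.7184 exchanges/day


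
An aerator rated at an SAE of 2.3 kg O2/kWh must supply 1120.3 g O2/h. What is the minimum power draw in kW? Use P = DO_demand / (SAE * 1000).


SAE in g O2/kWh = 2.3 * 1000 = 2300 g/kWh
P = DO_demand / SAE_g = 1120.3 / 2300 = 0.487087 kW

0.487087 kW


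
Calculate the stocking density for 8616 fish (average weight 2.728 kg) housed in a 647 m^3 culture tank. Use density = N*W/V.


Total biomass = 8616 fish * 2.728 kg = 23504.448 kg
Density = total biomass / volume = 23504.448 / 647 = 36.3284 kg/m^3

36.3284 kg/m^3


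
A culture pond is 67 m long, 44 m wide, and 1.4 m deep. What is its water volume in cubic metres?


Base area = L * W = 67 * 44 = 2948 m^2
Volume = area * depth = 2948 * 1.4 = 4127.2 m^3

4127.2 m^3


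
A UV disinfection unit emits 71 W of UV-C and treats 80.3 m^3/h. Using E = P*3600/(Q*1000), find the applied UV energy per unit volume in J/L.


Energy delivered per hour = 71 W * 3600 s = 255600 J/h
Volume treated per hour = 80.3 m^3/h * 1000 = 80300 L/h
dose = 255600 / 80300 = 3.18306 J/L

3.18306 J/L


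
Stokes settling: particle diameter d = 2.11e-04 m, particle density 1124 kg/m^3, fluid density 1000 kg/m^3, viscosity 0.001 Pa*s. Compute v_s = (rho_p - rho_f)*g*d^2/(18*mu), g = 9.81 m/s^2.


Density difference: rho_p - rho_f = 1124 - 1000 = 124 kg/m^3
d^2 = (2.11e-04)^2 = 4.4521e-08 m^2
Numerator = (rho_p - rho_f) * g * d^2 = 124 * 9.81 * 4.4521e-08 = 5.4157125e-05
Denominator = 18 * mu = 18 * 0.001 = 0.018
v_s = 5.4157125e-05 / 0.018 = 0.00300873 m/s
Check: Re = rho_f * v_s * d / mu = 1000 * 0.00300873 * 2.11e-04 / 0.001 = 0.635 < 1, so Stokes' law applies.

0.00300873 m/s


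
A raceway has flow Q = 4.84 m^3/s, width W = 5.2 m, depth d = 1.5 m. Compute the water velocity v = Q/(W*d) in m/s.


Cross-sectional area = W * d = 5.2 * 1.5 = 7.8 m^2
Velocity = Q / A = 4.84 / 7.8 = 0.620513 m/s

0.620513 m/s


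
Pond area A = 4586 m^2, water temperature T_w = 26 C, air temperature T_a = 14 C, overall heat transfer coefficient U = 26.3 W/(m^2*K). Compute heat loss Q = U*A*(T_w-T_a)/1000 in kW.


Temperature difference dT = 26 - 14 = 12 K
Heat loss (W) = U * A * dT = 26.3 * 4586 * 12 = 1447341.6 W
Convert to kW: 1447341.6 / 1000 = 1447.3416 kW

1447.3416 kW


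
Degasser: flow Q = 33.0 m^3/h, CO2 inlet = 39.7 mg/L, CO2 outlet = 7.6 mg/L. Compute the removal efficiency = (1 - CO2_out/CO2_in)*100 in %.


CO2_out / CO2_in = 7.6 / 39.7 = 0.19143577
Fraction remaining = 0.19143577
efficiency = (1 - 0.19143577) * 100 = 80.8564 %

80.8564 %


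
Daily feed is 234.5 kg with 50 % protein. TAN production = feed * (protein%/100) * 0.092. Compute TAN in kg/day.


Protein in feed = 234.5 * 50/100 = 117.25 kg/day
TAN = protein * 0.092 = 117.25 * 0.092 = 10.787 kg/day

10.787 kg/day


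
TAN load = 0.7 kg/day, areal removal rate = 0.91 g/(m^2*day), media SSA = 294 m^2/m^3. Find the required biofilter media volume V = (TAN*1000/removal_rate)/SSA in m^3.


A = 0.7*1000 / 0.91 = 769.23077 m^2
V = 769.23077 / 294 = 2.61643

2.61643 m^3


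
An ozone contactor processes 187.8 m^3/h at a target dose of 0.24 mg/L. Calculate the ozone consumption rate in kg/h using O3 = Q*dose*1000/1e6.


O3 demand (mg/h) = Q * dose * 1000 = 187.8 * 0.24 * 1000 = 45072 mg/h
Convert mg to kg: 45072 / 1e6 = 0.045072 kg/h

0.045072 kg/h


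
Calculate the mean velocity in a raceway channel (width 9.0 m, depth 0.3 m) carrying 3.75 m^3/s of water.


Cross-sectional area = W * d = 9.0 * 0.3 = 2.7 m^2
Velocity = Q / A = 3.75 / 2.7 = 1.38889 m/s

1.38889 m/s


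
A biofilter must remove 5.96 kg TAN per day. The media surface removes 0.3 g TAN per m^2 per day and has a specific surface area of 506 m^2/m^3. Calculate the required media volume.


A = 5.96*1000 / 0.3 = 19866.667 m^2
V = 19866.667 / 506 = 39.2622

39.2622 m^3


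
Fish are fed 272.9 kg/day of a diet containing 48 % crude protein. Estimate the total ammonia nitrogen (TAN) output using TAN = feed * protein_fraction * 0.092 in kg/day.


Protein in feed = 272.9 * 48/100 = 130.992 kg/day
TAN = protein * 0.092 = 130.992 * 0.092 = 12.051264 kg/day

12.051264 kg/day


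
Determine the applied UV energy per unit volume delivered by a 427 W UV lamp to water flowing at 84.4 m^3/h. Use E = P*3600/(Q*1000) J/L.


Energy delivered per hour = 427 W * 3600 s = 1537200 J/h
Volume treated per hour = 84.4 m^3/h * 1000 = 84400 L/h
dose = 1537200 / 84400 = 18.2133 J/L

18.2133 J/L


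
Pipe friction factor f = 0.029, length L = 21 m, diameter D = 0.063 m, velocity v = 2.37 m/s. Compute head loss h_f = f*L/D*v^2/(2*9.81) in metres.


v^2 = 2.37^2 = 5.6169 m^2/s^2
L/D = 21/0.063 = 333.33333
h_f = f*(L/D)*v^2/(2g) = 0.029 * 333.33333 * 5.6169 / 19.62 = 2.76742 m

2.76742 m


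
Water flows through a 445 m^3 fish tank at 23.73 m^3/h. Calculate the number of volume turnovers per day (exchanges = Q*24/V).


Daily flow volume = 23.73 m^3/h * 24 h = 569.52 m^3/day
Exchanges = daily flow / tank volume = 569.52 / 445 = 1.27982 exchanges/day

1.27982 exchanges/day


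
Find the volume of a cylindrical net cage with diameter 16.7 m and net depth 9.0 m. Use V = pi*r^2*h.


r = d/2 = 16.7/2 = 8.35 m
Base area = pi*r^2 = pi*8.35^2 = 219.03969 m^2
Volume = 219.03969 * 9.0 = 1971.36 m^3

1971.36 m^3


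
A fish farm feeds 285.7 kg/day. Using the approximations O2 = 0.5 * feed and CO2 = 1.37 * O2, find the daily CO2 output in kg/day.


O2 = 285.7 * 0.5 = 142.85
CO2 = 142.85 * 1.37 = 195.7045

195.7045 kg/day


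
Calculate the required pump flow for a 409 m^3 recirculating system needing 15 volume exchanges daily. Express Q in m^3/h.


Daily recirculation volume = 409 m^3 * 15 = 6135 m^3/day
Flow rate Q = daily volume / 24 h = 6135 / 24 = 255.625 m^3/h

255.625 m^3/h


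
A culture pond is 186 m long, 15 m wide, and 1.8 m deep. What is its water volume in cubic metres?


Base area = L * W = 186 * 15 = 2790 m^2
Volume = area * depth = 2790 * 1.8 = 5022 m^3

5022 m^3


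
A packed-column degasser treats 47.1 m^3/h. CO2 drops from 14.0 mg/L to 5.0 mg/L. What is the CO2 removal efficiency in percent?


CO2_out / CO2_in = 5.0 / 14.0 = 0.35714286
Fraction remaining = 0.35714286
efficiency = (1 - 0.35714286) * 100 = 64.2857 %

64.2857 %


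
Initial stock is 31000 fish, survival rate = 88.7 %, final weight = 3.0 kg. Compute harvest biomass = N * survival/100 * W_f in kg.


Survivors = 31000 * 88.7/100 = 27497 fish
Harvest biomass = survivors * W_f = 27497 * 3.0 = 82491 kg

82491 kg


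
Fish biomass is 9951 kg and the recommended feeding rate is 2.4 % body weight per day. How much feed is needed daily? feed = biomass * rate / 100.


Feeding rate fraction = 2.4% / 100 = 0.024
Daily feed = 9951 kg * 0.024 = 238.824 kg/day

238.824 kg/day


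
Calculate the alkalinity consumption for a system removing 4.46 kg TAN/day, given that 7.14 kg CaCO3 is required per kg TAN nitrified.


Alkalinity factor: 7.14 kg CaCO3 consumed per kg TAN nitrified
alk = 4.46 kg TAN * 7.14 = 31.8444 kg CaCO3/day

31.8444 kg CaCO3/day


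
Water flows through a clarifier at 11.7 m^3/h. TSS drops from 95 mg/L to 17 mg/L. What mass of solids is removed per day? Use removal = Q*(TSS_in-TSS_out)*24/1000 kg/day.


Concentration drop: TSS_in - TSS_out = 95 - 17 = 78 mg/L
Hourly solids removed = Q * dTSS = 11.7 m^3/h * 78 mg/L = 912.6 g/h  (m^3/h * mg/L = g/h)
Daily solids removed = 912.6 * 24 = 21902.4 g/day
Convert g to kg: 21902.4 / 1000 = 21.9024 kg/day

21.9024 kg/day


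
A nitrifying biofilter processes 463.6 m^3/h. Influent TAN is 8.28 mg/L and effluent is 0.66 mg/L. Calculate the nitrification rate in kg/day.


Concentration drop: TAN_in - TAN_out = 8.28 - 0.66 = 7.62 mg/L
Hourly TAN removed = Q * dTAN = 463.6 m^3/h * 7.62 mg/L = 3532.632 g/h  (m^3/h * mg/L = g/h)
Daily TAN removed = 3532.632 * 24 = 84783.168 g/day
Convert to kg/day: 84783.168 / 1000 = 84.783168 kg/day

84.783168 kg/day


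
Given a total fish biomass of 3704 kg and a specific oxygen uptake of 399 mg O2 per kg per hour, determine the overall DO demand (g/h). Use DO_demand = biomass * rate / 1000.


Total O2 consumption (mg/h) = 3704 kg * 399 mg/(kg*h) = 1477896 mg/h
Convert to g/h: 1477896 / 1000 = 1477.896 g/h

1477.896 g/h


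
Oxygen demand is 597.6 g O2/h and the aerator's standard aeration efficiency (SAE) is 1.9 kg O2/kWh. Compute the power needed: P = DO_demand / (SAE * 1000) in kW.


SAE in g O2/kWh = 1.9 * 1000 = 1900 g/kWh
P = DO_demand / SAE_g = 597.6 / 1900 = 0.314526 kW

0.314526 kW


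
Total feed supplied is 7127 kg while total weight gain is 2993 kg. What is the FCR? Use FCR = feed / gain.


FCR = feed consumed / weight gained
FCR = 7127 kg / 2993 kg = 2.38122

2.38122


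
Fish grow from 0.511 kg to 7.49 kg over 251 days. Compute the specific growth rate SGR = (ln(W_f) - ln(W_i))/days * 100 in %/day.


ln(W_f) = ln(7.49) = 2.0135688
ln(W_i) = ln(0.511) = -0.67138569
ln(W_f) - ln(W_i) = 2.0135688 - -0.67138569 = 2.6849545
SGR = 2.6849545 / 251 * 100 = 1.0697 %/day

1.0697 %/day


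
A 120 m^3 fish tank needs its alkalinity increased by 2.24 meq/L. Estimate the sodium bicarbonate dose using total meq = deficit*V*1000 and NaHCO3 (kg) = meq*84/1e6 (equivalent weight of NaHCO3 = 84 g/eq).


Tank volume in L = 120 m^3 * 1000 = 120000 L
Total meq required = 2.24 meq/L * 120000 L = 268800 meq
NaHCO3 mass = 268800 meq * 84 mg/meq / 1e6 = 22.5792 kg

22.5792 kg


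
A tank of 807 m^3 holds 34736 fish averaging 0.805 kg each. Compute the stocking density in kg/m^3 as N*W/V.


Total biomass = 34736 fish * 0.805 kg = 27962.48 kg
Density = total biomass / volume = 27962.48 / 807 = 34.6499 kg/m^3

34.6499 kg/m^3


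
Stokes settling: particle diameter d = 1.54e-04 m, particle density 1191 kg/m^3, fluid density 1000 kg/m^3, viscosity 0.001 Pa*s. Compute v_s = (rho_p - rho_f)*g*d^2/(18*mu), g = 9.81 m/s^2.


Density difference: rho_p - rho_f = 1191 - 1000 = 191 kg/m^3
d^2 = (1.54e-04)^2 = 2.3716e-08 m^2
Numerator = (rho_p - rho_f) * g * d^2 = 191 * 9.81 * 2.3716e-08 = 4.4436906e-05
Denominator = 18 * mu = 18 * 0.001 = 0.018
v_s = 4.4436906e-05 / 0.018 = 0.00246872 m/s
Check: Re = rho_f * v_s * d / mu = 1000 * 0.00246872 * 1.54e-04 / 0.001 = 0.38 < 1, so Stokes' law applies.

0.00246872 m/s


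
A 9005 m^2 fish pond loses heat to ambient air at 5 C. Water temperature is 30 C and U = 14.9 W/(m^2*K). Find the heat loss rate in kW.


Temperature difference dT = 30 - 5 = 25 K
Heat loss (W) = U * A * dT = 14.9 * 9005 * 25 = 3354362.5 W
Convert to kW: 3354362.5 / 1000 = 3354.3625 kW

3354.3625 kW


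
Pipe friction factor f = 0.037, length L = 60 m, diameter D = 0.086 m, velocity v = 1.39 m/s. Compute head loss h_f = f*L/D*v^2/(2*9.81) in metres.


v^2 = 1.39^2 = 1.9321 m^2/s^2
L/D = 60/0.086 = 697.67442
h_f = f*(L/D)*v^2/(2g) = 0.037 * 697.67442 * 1.9321 / 19.62 = 2.54206 m

2.54206 m


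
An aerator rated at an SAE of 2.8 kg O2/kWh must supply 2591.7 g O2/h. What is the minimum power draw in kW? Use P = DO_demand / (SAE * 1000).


SAE in g O2/kWh = 2.8 * 1000 = 2800 g/kWh
P = DO_demand / SAE_g = 2591.7 / 2800 = 0.925607 kW

0.925607 kW


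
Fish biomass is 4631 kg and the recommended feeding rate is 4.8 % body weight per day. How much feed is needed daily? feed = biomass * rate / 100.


Feeding rate fraction = 4.8% / 100 = 0.048
Daily feed = 4631 kg * 0.048 = 222.288 kg/day

222.288 kg/day


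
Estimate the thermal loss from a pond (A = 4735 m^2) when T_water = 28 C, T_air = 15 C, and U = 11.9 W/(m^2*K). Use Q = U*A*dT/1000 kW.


Temperature difference dT = 28 - 15 = 13 K
Heat loss (W) = U * A * dT = 11.9 * 4735 * 13 = 732504.5 W
Convert to kW: 732504.5 / 1000 = 732.5045 kW

732.5045 kW


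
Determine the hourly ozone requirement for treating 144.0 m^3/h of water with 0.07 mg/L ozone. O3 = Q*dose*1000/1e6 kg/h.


O3 demand (mg/h) = Q * dose * 1000 = 144.0 * 0.07 * 1000 = 10080 mg/h
Convert mg to kg: 10080 / 1e6 = 0.01008 kg/h

0.01008 kg/h


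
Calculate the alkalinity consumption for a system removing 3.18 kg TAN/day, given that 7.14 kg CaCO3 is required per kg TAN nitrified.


Alkalinity factor: 7.14 kg CaCO3 consumed per kg TAN nitrified
alk = 3.18 kg TAN * 7.14 = 22.7052 kg CaCO3/day

22.7052 kg CaCO3/day


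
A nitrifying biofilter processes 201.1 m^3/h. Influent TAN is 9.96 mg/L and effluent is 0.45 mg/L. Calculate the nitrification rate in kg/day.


Concentration drop: TAN_in - TAN_out = 9.96 - 0.45 = 9.51 mg/L
Hourly TAN removed = Q * dTAN = 201.1 m^3/h * 9.51 mg/L = 1912.461 g/h  (m^3/h * mg/L = g/h)
Daily TAN removed = 1912.461 * 24 = 45899.064 g/day
Convert to kg/day: 45899.064 / 1000 = 45.899064 kg/day

45.899064 kg/day


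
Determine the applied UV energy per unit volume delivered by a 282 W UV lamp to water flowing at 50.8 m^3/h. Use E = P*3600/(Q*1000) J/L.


Energy delivered per hour = 282 W * 3600 s = 1015200 J/h
Volume treated per hour = 50.8 m^3/h * 1000 = 50800 L/h
dose = 1015200 / 50800 = 19.9843 J/L

19.9843 J/L


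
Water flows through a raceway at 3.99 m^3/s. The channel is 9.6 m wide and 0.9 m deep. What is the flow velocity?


Cross-sectional area = W * d = 9.6 * 0.9 = 8.64 m^2
Velocity = Q / A = 3.99 / 8.64 = 0.461806 m/s

0.461806 m/s


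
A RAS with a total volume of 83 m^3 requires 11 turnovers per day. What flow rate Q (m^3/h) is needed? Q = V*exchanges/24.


Daily recirculation volume = 83 m^3 * 11 = 913 m^3/day
Flow rate Q = daily volume / 24 h = 913 / 24 = 38.0417 m^3/h

38.0417 m^3/h


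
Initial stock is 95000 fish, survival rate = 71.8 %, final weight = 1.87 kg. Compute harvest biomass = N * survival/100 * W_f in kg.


Survivors = 95000 * 71.8/100 = 68210 fish
Harvest biomass = survivors * W_f = 68210 * 1.87 = 127552.7 kg

127552.7 kg


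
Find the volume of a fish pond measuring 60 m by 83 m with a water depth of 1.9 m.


Base area = L * W = 60 * 83 = 4980 m^2
Volume = area * depth = 4980 * 1.9 = 9462 m^3

9462 m^3


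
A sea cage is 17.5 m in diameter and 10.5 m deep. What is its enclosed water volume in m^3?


r = d/2 = 17.5/2 = 8.75 m
Base area = pi*r^2 = pi*8.75^2 = 240.52819 m^2
Volume = 240.52819 * 10.5 = 2525.55 m^3

2525.55 m^3


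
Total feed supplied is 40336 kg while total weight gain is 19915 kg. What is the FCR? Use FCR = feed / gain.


FCR = feed consumed / weight gained
FCR = 40336 kg / 19915 kg = 2.02541

2.02541


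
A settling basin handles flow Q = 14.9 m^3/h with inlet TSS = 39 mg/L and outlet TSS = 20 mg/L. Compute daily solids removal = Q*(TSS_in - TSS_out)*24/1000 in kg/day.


Concentration drop: TSS_in - TSS_out = 39 - 20 = 19 mg/L
Hourly solids removed = Q * dTSS = 14.9 m^3/h * 19 mg/L = 283.1 g/h  (m^3/h * mg/L = g/h)
Daily solids removed = 283.1 * 24 = 6794.4 g/day
Convert g to kg: 6794.4 / 1000 = 6.7944 kg/day

6.7944 kg/day


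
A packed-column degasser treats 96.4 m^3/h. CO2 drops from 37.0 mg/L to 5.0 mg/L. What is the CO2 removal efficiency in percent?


CO2_out / CO2_in = 5.0 / 37.0 = 0.13513514
Fraction remaining = 0.13513514
efficiency = (1 - 0.13513514) * 100 = 86.4865 %

86.4865 %


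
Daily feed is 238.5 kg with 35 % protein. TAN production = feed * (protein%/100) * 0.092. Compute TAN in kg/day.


Protein in feed = 238.5 * 35/100 = 83.475 kg/day
TAN = protein * 0.092 = 83.475 * 0.092 = 7.6797 kg/day

7.6797 kg/day


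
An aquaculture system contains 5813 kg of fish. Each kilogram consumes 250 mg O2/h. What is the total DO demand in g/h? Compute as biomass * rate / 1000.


Total O2 consumption (mg/h) = 5813 kg * 250 mg/(kg*h) = 1453250 mg/h
Convert to g/h: 1453250 / 1000 = 1453.25 g/h

1453.25 g/h


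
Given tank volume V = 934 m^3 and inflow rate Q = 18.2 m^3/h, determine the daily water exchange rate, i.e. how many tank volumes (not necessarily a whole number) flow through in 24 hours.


Daily flow volume = 18.2 m^3/h * 24 h = 436.8 m^3/day
Exchanges = daily flow / tank volume = 436.8 / 934 = 0.467666 exchanges/day

0.467666 exchanges/day


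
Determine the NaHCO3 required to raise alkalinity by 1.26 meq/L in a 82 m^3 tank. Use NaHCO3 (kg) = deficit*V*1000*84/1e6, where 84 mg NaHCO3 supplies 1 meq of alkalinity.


Tank volume in L = 82 m^3 * 1000 = 82000 L
Total meq required = 1.26 meq/L * 82000 L = 103320 meq
NaHCO3 mass = 103320 meq * 84 mg/meq / 1e6 = 8.67888 kg

8.67888 kg


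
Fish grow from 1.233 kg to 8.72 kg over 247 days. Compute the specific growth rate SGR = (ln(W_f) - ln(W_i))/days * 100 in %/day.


ln(W_f) = ln(8.72) = 2.1656192
ln(W_i) = ln(1.233) = 0.20945022
ln(W_f) - ln(W_i) = 2.1656192 - 0.20945022 = 1.956169
SGR = 1.956169 / 247 * 100 = 0.791971 %/day

0.791971 %/day


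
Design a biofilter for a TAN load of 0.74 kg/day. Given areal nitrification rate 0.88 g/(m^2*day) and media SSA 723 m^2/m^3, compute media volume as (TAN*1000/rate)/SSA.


A = 0.74*1000 / 0.88 = 840.90909 m^2
V = 840.90909 / 723 = 1.16308

1.16308 m^3


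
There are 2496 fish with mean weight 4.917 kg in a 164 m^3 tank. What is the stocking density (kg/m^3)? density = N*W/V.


Total biomass = 2496 fish * 4.917 kg = 12272.832 kg
Density = total biomass / volume = 12272.832 / 164 = 74.8343 kg/m^3

74.8343 kg/m^3


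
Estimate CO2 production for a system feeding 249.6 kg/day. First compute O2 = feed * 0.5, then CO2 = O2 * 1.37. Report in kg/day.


O2 = 249.6 * 0.5 = 124.8
CO2 = 124.8 * 1.37 = 170.976

170.976 kg/day


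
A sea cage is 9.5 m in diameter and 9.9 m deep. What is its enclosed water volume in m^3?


r = d/2 = 9.5/2 = 4.75 m
Base area = pi*r^2 = pi*4.75^2 = 70.882184 m^2
Volume = 70.882184 * 9.9 = 701.734 m^3

701.734 m^3
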